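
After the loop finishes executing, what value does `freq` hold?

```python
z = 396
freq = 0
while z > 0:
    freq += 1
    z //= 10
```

Let's trace through this code step by step.

Initialize: z = 396
Initialize: freq = 0
Entering loop: while z > 0:
After iteration 1: z = 39, freq = 1
After iteration 2: z = 3, freq = 2
After iteration 3: z = 0, freq = 3
Loop ends.

Final answer: 3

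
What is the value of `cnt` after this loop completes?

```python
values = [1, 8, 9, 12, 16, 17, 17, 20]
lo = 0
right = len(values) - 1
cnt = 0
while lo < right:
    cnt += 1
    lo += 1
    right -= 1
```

Let's trace through this code step by step.

Initialize: values = [1, 8, 9, 12, 16, 17, 17, 20]
Initialize: lo = 0
Initialize: right = 7
Initialize: cnt = 0
Entering loop: while lo < right:
After iteration 1: lo = 1, right = 6, cnt = 1
After iteration 2: lo = 2, right = 5, cnt = 2
After iteration 3: lo = 3, right = 4, cnt = 3
After iteration 4: lo = 4, right = 3, cnt = 4
Loop ends.

Final answer: 4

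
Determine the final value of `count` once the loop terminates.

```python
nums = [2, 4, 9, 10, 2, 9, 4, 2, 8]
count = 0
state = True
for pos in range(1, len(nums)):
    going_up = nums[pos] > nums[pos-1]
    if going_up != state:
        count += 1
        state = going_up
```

Let's trace through this code step by step.

Initialize: nums = [2, 4, 9, 10, 2, 9, 4, 2, 8]
Initialize: count = 0
Initialize: state = True
Entering loop: for pos in range(1, len(nums)):
After iteration 1: pos = 1, count = 0, state = True, going_up = True
After iteration 2: pos = 2, count = 0, state = True, going_up = True
After iteration 3: pos = 3, count = 0, state = True, going_up = True
After iteration 4: pos = 4, count = 1, state = False, going_up = False
After iteration 5: pos = 5, count = 2, state = True, going_up = True
After iteration 6: pos = 6, count = 3, state = False, going_up = False
After iteration 7: pos = 7, count = 3, state = False, going_up = False
After iteration 8: pos = 8, count = 4, state = True, going_up = True
Loop ends.

Final answer: 4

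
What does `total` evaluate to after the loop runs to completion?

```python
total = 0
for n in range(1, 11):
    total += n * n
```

Let's trace through this code step by step.

Initialize: total = 0
Entering loop: for n in range(1, 11):
After iteration 1: n = 1, total = 1
After iteration 2: n = 2, total = 5
After iteration 3: n = 3, total = 14
After iteration 4: n = 4, total = 30
After iteration 5: n = 5, total = 55
After iteration 6: n = 6, total = 91
After iteration 7: n = 7, total = 140
After iteration 8: n = 8, total = 204
After iteration 9: n = 9, total = 285
After iteration 10: n = 10, total = 385
Loop ends.

Final answer: 385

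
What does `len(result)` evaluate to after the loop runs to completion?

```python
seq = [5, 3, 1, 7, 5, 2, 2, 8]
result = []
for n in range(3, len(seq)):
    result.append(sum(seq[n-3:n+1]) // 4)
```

Let's trace through this code step by step.

Initialize: seq = [5, 3, 1, 7, 5, 2, 2, 8]
Initialize: result = []
Entering loop: for n in range(3, len(seq)):
After iteration 1: n = 3, result = [4]
After iteration 2: n = 4, result = [4, 4]
After iteration 3: n = 5, result = [4, 4, 3]
After iteration 4: n = 6, result = [4, 4, 3, 4]
After iteration 5: n = 7, result = [4, 4, 3, 4, 4]
Loop ends.
len(result) = 5

Final answer: 5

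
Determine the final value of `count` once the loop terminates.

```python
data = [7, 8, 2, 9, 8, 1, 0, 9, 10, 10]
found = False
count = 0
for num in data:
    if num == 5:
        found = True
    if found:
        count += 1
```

Let's trace through this code step by step.

Initialize: data = [7, 8, 2, 9, 8, 1, 0, 9, 10, 10]
Initialize: found = False
Initialize: count = 0
Entering loop: for num in data:
After iteration 1: num = 7, count = 0
After iteration 2: num = 8, count = 0
After iteration 3: num = 2, count = 0
After iteration 4: num = 9, count = 0
After iteration 5: num = 8, count = 0
After iteration 6: num = 1, count = 0
After iteration 7: num = 0, count = 0
After iteration 8: num = 9, count = 0
After iteration 9: num = 10, count = 0
After iteration 10: num = 10, count = 0
Loop ends.

Final answer: 0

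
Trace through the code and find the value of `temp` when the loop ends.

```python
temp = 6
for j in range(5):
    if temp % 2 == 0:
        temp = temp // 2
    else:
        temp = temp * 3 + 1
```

Let's trace through this code step by step.

Initialize: temp = 6
Entering loop: for j in range(5):
After iteration 1: j = 0, temp = 3
After iteration 2: j = 1, temp = 10
After iteration 3: j = 2, temp = 5
After iteration 4: j = 3, temp = 16
After iteration 5: j = 4, temp = 8
Loop ends.

Final answer: 8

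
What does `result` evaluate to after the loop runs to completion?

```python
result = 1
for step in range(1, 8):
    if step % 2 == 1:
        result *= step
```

Let's trace through this code step by step.

Initialize: result = 1
Entering loop: for step in range(1, 8):
After iteration 1: step = 1, result = 1
After iteration 2: step = 2, result = 1
After iteration 3: step = 3, result = 3
After iteration 4: step = 4, result = 3
After iteration 5: step = 5, result = 15
After iteration 6: step = 6, result = 15
After iteration 7: step = 7, result = 105
Loop ends.

Final answer: 105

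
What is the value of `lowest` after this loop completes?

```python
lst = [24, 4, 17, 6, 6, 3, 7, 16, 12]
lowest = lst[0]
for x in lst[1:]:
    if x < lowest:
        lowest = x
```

Let's trace through this code step by step.

Initialize: lst = [24, 4, 17, 6, 6, 3, 7, 16, 12]
Initialize: lowest = 24
Entering loop: for x in lst[1:]:
After iteration 1: x = 4, lowest = 4
After iteration 2: x = 17, lowest = 4
After iteration 3: x = 6, lowest = 4
After iteration 4: x = 6, lowest = 4
After iteration 5: x = 3, lowest = 3
After iteration 6: x = 7, lowest = 3
After iteration 7: x = 16, lowest = 3
After iteration 8: x = 12, lowest = 3
Loop ends.

Final answer: 3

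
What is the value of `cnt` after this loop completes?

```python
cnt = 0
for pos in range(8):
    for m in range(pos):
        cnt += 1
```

Let's trace through this code step by step.

Initialize: cnt = 0
Entering loop: for pos in range(8):
After iteration 1: pos = 0, cnt = 0
After iteration 2: pos = 1, cnt = 1, m = 0
After iteration 3: pos = 2, cnt = 3, m = 1
After iteration 4: pos = 3, cnt = 6, m = 2
After iteration 5: pos = 4, cnt = 10, m = 3
After iteration 6: pos = 5, cnt = 15, m = 4
After iteration 7: pos = 6, cnt = 21, m = 5
After iteration 8: pos = 7, cnt = 28, m = 6
Loop ends.

Final answer: 28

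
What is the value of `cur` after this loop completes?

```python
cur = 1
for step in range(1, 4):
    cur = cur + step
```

Let's trace through this code step by step.

Initialize: cur = 1
Entering loop: for step in range(1, 4):
After iteration 1: step = 1, cur = 2
After iteration 2: step = 2, cur = 4
After iteration 3: step = 3, cur = 7
Loop ends.

Final answer: 7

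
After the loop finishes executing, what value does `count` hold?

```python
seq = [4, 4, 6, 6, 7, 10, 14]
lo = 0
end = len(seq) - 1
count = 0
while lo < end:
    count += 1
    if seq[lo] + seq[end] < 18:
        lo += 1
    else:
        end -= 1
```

Let's trace through this code step by step.

Initialize: seq = [4, 4, 6, 6, 7, 10, 14]
Initialize: lo = 0
Initialize: end = 6
Initialize: count = 0
Entering loop: while lo < end:
After iteration 1: lo = 0, end = 5, count = 1
After iteration 2: lo = 1, end = 5, count = 2
After iteration 3: lo = 2, end = 5, count = 3
After iteration 4: lo = 3, end = 5, count = 4
After iteration 5: lo = 4, end = 5, count = 5
After iteration 6: lo = 5, end = 5, count = 6
Loop ends.

Final answer: 6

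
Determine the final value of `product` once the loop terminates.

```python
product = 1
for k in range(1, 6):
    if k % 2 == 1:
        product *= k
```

Let's trace through this code step by step.

Initialize: product = 1
Entering loop: for k in range(1, 6):
After iteration 1: k = 1, product = 1
After iteration 2: k = 2, product = 1
After iteration 3: k = 3, product = 3
After iteration 4: k = 4, product = 3
After iteration 5: k = 5, product = 15
Loop ends.

Final answer: 15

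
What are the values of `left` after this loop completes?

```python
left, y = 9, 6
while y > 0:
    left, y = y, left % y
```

Let's trace through this code step by step.

Initialize: left = 9
Initialize: y = 6
Entering loop: while y > 0:
After iteration 1: left = 6, y = 3
After iteration 2: left = 3, y = 0
Loop ends.

Final answer: 3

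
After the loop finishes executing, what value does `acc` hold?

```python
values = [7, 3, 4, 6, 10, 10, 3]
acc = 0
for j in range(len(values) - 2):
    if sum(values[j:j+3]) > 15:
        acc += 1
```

Let's trace through this code step by step.

Initialize: values = [7, 3, 4, 6, 10, 10, 3]
Initialize: acc = 0
Entering loop: for j in range(len(values) - 2):
After iteration 1: j = 0, acc = 0
After iteration 2: j = 1, acc = 0
After iteration 3: j = 2, acc = 1
After iteration 4: j = 3, acc = 2
After iteration 5: j = 4, acc = 3
Loop ends.

Final answer: 3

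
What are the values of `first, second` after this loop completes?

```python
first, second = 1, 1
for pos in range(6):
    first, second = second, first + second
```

Let's trace through this code step by step.

Initialize: first = 1
Initialize: second = 1
Entering loop: for pos in range(6):
After iteration 1: pos = 0, first = 1, second = 2
After iteration 2: pos = 1, first = 2, second = 3
After iteration 3: pos = 2, first = 3, second = 5
After iteration 4: pos = 3, first = 5, second = 8
After iteration 5: pos = 4, first = 8, second = 13
After iteration 6: pos = 5, first = 13, second = 21
Loop ends.

Final answer: 13, 21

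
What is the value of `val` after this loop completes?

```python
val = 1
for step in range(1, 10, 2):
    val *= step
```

Let's trace through this code step by step.

Initialize: val = 1
Entering loop: for step in range(1, 10, 2):
After iteration 1: step = 1, val = 1
After iteration 2: step = 3, val = 3
After iteration 3: step = 5, val = 15
After iteration 4: step = 7, val = 105
After iteration 5: step = 9, val = 945
Loop ends.

Final answer: 945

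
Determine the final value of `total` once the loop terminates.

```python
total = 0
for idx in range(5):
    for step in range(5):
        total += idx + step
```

Let's trace through this code step by step.

Initialize: total = 0
Entering loop: for idx in range(5):
After iteration 1: idx = 0, total = 10
After iteration 2: idx = 1, total = 25
After iteration 3: idx = 2, total = 45
After iteration 4: idx = 3, total = 70
After iteration 5: idx = 4, total = 100
Loop ends.

Final answer: 100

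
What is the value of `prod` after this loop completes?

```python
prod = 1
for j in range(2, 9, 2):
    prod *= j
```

Let's trace through this code step by step.

Initialize: prod = 1
Entering loop: for j in range(2, 9, 2):
After iteration 1: j = 2, prod = 2
After iteration 2: j = 4, prod = 8
After iteration 3: j = 6, prod = 48
After iteration 4: j = 8, prod = 384
Loop ends.

Final answer: 384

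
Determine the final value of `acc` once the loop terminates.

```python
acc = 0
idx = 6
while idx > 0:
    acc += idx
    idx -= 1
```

Let's trace through this code step by step.

Initialize: acc = 0
Initialize: idx = 6
Entering loop: while idx > 0:
After iteration 1: acc = 6, idx = 5
After iteration 2: acc = 11, idx = 4
After iteration 3: acc = 15, idx = 3
After iteration 4: acc = 18, idx = 2
After iteration 5: acc = 20, idx = 1
After iteration 6: acc = 21, idx = 0
Loop ends.

Final answer: 21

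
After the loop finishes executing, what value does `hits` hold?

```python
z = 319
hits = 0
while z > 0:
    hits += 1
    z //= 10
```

Let's trace through this code step by step.

Initialize: z = 319
Initialize: hits = 0
Entering loop: while z > 0:
After iteration 1: z = 31, hits = 1
After iteration 2: z = 3, hits = 2
After iteration 3: z = 0, hits = 3
Loop ends.

Final answer: 3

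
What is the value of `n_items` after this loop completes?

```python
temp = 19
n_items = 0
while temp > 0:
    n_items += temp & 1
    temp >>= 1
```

Let's trace through this code step by step.

Initialize: temp = 19
Initialize: n_items = 0
Entering loop: while temp > 0:
After iteration 1: temp = 9, n_items = 1
After iteration 2: temp = 4, n_items = 2
After iteration 3: temp = 2, n_items = 2
After iteration 4: temp = 1, n_items = 2
After iteration 5: temp = 0, n_items = 3
Loop ends.

Final answer: 3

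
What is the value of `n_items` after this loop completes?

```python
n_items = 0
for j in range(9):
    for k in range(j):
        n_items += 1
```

Let's trace through this code step by step.

Initialize: n_items = 0
Entering loop: for j in range(9):
After iteration 1: j = 0, n_items = 0
After iteration 2: j = 1, n_items = 1, k = 0
After iteration 3: j = 2, n_items = 3, k = 1
After iteration 4: j = 3, n_items = 6, k = 2
After iteration 5: j = 4, n_items = 10, k = 3
After iteration 6: j = 5, n_items = 15, k = 4
After iteration 7: j = 6, n_items = 21, k = 5
After iteration 8: j = 7, n_items = 28, k = 6
After iteration 9: j = 8, n_items = 36, k = 7
Loop ends.

Final answer: 36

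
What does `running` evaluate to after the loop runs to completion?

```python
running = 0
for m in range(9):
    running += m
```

Let's trace through this code step by step.

Initialize: running = 0
Entering loop: for m in range(9):
After iteration 1: m = 0, running = 0
After iteration 2: m = 1, running = 1
After iteration 3: m = 2, running = 3
After iteration 4: m = 3, running = 6
After iteration 5: m = 4, running = 10
After iteration 6: m = 5, running = 15
After iteration 7: m = 6, running = 21
After iteration 8: m = 7, running = 28
After iteration 9: m = 8, running = 36
Loop ends.

Final answer: 36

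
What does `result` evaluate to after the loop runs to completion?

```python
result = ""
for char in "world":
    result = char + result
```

Let's trace through this code step by step.

Initialize: result = ''
Entering loop: for char in "world":
After iteration 1: char = 'w', result = 'w'
After iteration 2: char = 'o', result = 'ow'
After iteration 3: char = 'r', result = 'row'
After iteration 4: char = 'l', result = 'lrow'
After iteration 5: char = 'd', result = 'dlrow'
Loop ends.

Final answer: 'dlrow'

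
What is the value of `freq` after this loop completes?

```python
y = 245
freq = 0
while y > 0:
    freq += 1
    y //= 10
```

Let's trace through this code step by step.

Initialize: y = 245
Initialize: freq = 0
Entering loop: while y > 0:
After iteration 1: y = 24, freq = 1
After iteration 2: y = 2, freq = 2
After iteration 3: y = 0, freq = 3
Loop ends.

Final answer: 3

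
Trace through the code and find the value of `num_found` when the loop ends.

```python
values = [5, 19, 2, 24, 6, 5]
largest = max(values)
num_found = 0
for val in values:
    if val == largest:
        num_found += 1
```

Let's trace through this code step by step.

Initialize: values = [5, 19, 2, 24, 6, 5]
Initialize: largest = 24
Initialize: num_found = 0
Entering loop: for val in values:
After iteration 1: val = 5, num_found = 0
After iteration 2: val = 19, num_found = 0
After iteration 3: val = 2, num_found = 0
After iteration 4: val = 24, num_found = 1
After iteration 5: val = 6, num_found = 1
After iteration 6: val = 5, num_found = 1
Loop ends.

Final answer: 1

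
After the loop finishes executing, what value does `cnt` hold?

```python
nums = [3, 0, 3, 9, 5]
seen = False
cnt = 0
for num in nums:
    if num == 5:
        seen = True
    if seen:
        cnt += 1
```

Let's trace through this code step by step.

Initialize: nums = [3, 0, 3, 9, 5]
Initialize: seen = False
Initialize: cnt = 0
Entering loop: for num in nums:
After iteration 1: num = 3, seen = False, cnt = 0
After iteration 2: num = 0, seen = False, cnt = 0
After iteration 3: num = 3, seen = False, cnt = 0
After iteration 4: num = 9, seen = False, cnt = 0
After iteration 5: num = 5, seen = True, cnt = 1
Loop ends.

Final answer: 1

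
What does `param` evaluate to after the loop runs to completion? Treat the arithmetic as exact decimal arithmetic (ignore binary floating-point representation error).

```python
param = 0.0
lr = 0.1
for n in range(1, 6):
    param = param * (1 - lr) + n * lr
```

Let's trace through this code step by step.

Initialize: param = 0.0
Initialize: lr = 0.1
Entering loop: for n in range(1, 6):
After iteration 1: n = 1, param = 0.1
After iteration 2: n = 2, param = 0.29
After iteration 3: n = 3, param = 0.561
After iteration 4: n = 4, param = 0.9049
After iteration 5: n = 5, param = 1.31441
Loop ends.

Final answer: 1.31441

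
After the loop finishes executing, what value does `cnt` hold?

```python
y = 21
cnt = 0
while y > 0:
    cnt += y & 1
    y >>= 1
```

Let's trace through this code step by step.

Initialize: y = 21
Initialize: cnt = 0
Entering loop: while y > 0:
After iteration 1: y = 10, cnt = 1
After iteration 2: y = 5, cnt = 1
After iteration 3: y = 2, cnt = 2
After iteration 4: y = 1, cnt = 2
After iteration 5: y = 0, cnt = 3
Loop ends.

Final answer: 3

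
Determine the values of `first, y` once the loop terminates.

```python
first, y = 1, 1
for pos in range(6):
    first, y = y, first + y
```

Let's trace through this code step by step.

Initialize: first = 1
Initialize: y = 1
Entering loop: for pos in range(6):
After iteration 1: pos = 0, first = 1, y = 2
After iteration 2: pos = 1, first = 2, y = 3
After iteration 3: pos = 2, first = 3, y = 5
After iteration 4: pos = 3, first = 5, y = 8
After iteration 5: pos = 4, first = 8, y = 13
After iteration 6: pos = 5, first = 13, y = 21
Loop ends.

Final answer: 13, 21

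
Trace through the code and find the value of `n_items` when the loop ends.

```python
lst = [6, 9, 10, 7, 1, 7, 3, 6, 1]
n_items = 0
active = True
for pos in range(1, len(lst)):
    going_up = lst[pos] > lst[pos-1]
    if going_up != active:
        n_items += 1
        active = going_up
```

Let's trace through this code step by step.

Initialize: lst = [6, 9, 10, 7, 1, 7, 3, 6, 1]
Initialize: n_items = 0
Initialize: active = True
Entering loop: for pos in range(1, len(lst)):
After iteration 1: pos = 1, n_items = 0, active = True, going_up = True
After iteration 2: pos = 2, n_items = 0, active = True, going_up = True
After iteration 3: pos = 3, n_items = 1, active = False, going_up = False
After iteration 4: pos = 4, n_items = 1, active = False, going_up = False
After iteration 5: pos = 5, n_items = 2, active = True, going_up = True
After iteration 6: pos = 6, n_items = 3, active = False, going_up = False
After iteration 7: pos = 7, n_items = 4, active = True, going_up = True
After iteration 8: pos = 8, n_items = 5, active = False, going_up = False
Loop ends.

Final answer: 5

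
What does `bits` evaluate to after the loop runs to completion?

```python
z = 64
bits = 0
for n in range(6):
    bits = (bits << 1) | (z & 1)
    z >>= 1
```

Let's trace through this code step by step.

Initialize: z = 64
Initialize: bits = 0
Entering loop: for n in range(6):
After iteration 1: n = 0, z = 32, bits = 0
After iteration 2: n = 1, z = 16, bits = 0
After iteration 3: n = 2, z = 8, bits = 0
After iteration 4: n = 3, z = 4, bits = 0
After iteration 5: n = 4, z = 2, bits = 0
After iteration 6: n = 5, z = 1, bits = 0
Loop ends.

Final answer: 0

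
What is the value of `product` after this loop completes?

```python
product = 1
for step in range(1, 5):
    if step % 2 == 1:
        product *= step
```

Let's trace through this code step by step.

Initialize: product = 1
Entering loop: for step in range(1, 5):
After iteration 1: step = 1, product = 1
After iteration 2: step = 2, product = 1
After iteration 3: step = 3, product = 3
After iteration 4: step = 4, product = 3
Loop ends.

Final answer: 3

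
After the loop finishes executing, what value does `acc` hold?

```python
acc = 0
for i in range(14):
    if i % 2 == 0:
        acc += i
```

Let's trace through this code step by step.

Initialize: acc = 0
Entering loop: for i in range(14):
After iteration 1: i = 0, acc = 0
After iteration 2: i = 1, acc = 0
After iteration 3: i = 2, acc = 2
After iteration 4: i = 3, acc = 2
After iteration 5: i = 4, acc = 6
After iteration 6: i = 5, acc = 6
After iteration 7: i = 6, acc = 12
After iteration 8: i = 7, acc = 12
After iteration 9: i = 8, acc = 20
After iteration 10: i = 9, acc = 20
After iteration 11: i = 10, acc = 30
After iteration 12: i = 11, acc = 30
After iteration 13: i = 12, acc = 42
After iteration 14: i = 13, acc = 42
Loop ends.

Final answer: 42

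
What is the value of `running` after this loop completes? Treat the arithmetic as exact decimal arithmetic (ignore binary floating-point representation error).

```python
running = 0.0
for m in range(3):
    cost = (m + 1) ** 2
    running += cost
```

Let's trace through this code step by step.

Initialize: running = 0.0
Entering loop: for m in range(3):
After iteration 1: m = 0, running = 1.0, cost = 1
After iteration 2: m = 1, running = 5.0, cost = 4
After iteration 3: m = 2, running = 14.0, cost = 9
Loop ends.

Final answer: 14.0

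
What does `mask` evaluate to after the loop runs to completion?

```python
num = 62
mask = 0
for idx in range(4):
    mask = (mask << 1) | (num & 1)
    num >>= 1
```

Let's trace through this code step by step.

Initialize: num = 62
Initialize: mask = 0
Entering loop: for idx in range(4):
After iteration 1: idx = 0, num = 31, mask = 0
After iteration 2: idx = 1, num = 15, mask = 1
After iteration 3: idx = 2, num = 7, mask = 3
After iteration 4: idx = 3, num = 3, mask = 7
Loop ends.

Final answer: 7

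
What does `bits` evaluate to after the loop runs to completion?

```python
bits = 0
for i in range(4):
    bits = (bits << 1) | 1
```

Let's trace through this code step by step.

Initialize: bits = 0
Entering loop: for i in range(4):
After iteration 1: i = 0, bits = 1
After iteration 2: i = 1, bits = 3
After iteration 3: i = 2, bits = 7
After iteration 4: i = 3, bits = 15
Loop ends.

Final answer: 15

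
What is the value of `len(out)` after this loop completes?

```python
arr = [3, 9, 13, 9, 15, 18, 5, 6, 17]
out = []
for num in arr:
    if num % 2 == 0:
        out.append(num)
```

Let's trace through this code step by step.

Initialize: arr = [3, 9, 13, 9, 15, 18, 5, 6, 17]
Initialize: out = []
Entering loop: for num in arr:
After iteration 1: num = 3, out = []
After iteration 2: num = 9, out = []
After iteration 3: num = 13, out = []
After iteration 4: num = 9, out = []
After iteration 5: num = 15, out = []
After iteration 6: num = 18, out = [18]
After iteration 7: num = 5, out = [18]
After iteration 8: num = 6, out = [18, 6]
After iteration 9: num = 17, out = [18, 6]
Loop ends.
len(out) = 2

Final answer: 2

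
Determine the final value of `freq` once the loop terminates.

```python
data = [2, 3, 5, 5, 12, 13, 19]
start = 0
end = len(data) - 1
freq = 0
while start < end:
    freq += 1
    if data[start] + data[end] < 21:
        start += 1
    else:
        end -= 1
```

Let's trace through this code step by step.

Initialize: data = [2, 3, 5, 5, 12, 13, 19]
Initialize: start = 0
Initialize: end = 6
Initialize: freq = 0
Entering loop: while start < end:
After iteration 1: start = 0, end = 5, freq = 1
After iteration 2: start = 1, end = 5, freq = 2
After iteration 3: start = 2, end = 5, freq = 3
After iteration 4: start = 3, end = 5, freq = 4
After iteration 5: start = 4, end = 5, freq = 5
After iteration 6: start = 4, end = 4, freq = 6
Loop ends.

Final answer: 6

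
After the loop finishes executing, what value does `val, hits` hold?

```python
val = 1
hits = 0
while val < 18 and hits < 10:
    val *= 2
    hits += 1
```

Let's trace through this code step by step.

Initialize: val = 1
Initialize: hits = 0
Entering loop: while val < 18 and hits < 10:
After iteration 1: val = 2, hits = 1
After iteration 2: val = 4, hits = 2
After iteration 3: val = 8, hits = 3
After iteration 4: val = 16, hits = 4
After iteration 5: val = 32, hits = 5
Loop ends.

Final answer: 32, 5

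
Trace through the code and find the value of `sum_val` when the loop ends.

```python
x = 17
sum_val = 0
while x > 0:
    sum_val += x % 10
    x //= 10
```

Let's trace through this code step by step.

Initialize: x = 17
Initialize: sum_val = 0
Entering loop: while x > 0:
After iteration 1: x = 1, sum_val = 7
After iteration 2: x = 0, sum_val = 8
Loop ends.

Final answer: 8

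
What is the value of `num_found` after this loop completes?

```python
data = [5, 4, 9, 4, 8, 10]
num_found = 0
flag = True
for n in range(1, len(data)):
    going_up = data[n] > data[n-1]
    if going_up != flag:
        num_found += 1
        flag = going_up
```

Let's trace through this code step by step.

Initialize: data = [5, 4, 9, 4, 8, 10]
Initialize: num_found = 0
Initialize: flag = True
Entering loop: for n in range(1, len(data)):
After iteration 1: n = 1, num_found = 1, flag = False, going_up = False
After iteration 2: n = 2, num_found = 2, flag = True, going_up = True
After iteration 3: n = 3, num_found = 3, flag = False, going_up = False
After iteration 4: n = 4, num_found = 4, flag = True, going_up = True
After iteration 5: n = 5, num_found = 4, flag = True, going_up = True
Loop ends.

Final answer: 4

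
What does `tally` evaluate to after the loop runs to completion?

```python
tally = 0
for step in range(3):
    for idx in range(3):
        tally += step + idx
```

Let's trace through this code step by step.

Initialize: tally = 0
Entering loop: for step in range(3):
After iteration 1: step = 0, tally = 3
After iteration 2: step = 1, tally = 9
After iteration 3: step = 2, tally = 18
Loop ends.

Final answer: 18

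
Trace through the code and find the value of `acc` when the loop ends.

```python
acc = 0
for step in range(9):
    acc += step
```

Let's trace through this code step by step.

Initialize: acc = 0
Entering loop: for step in range(9):
After iteration 1: step = 0, acc = 0
After iteration 2: step = 1, acc = 1
After iteration 3: step = 2, acc = 3
After iteration 4: step = 3, acc = 6
After iteration 5: step = 4, acc = 10
After iteration 6: step = 5, acc = 15
After iteration 7: step = 6, acc = 21
After iteration 8: step = 7, acc = 28
After iteration 9: step = 8, acc = 36
Loop ends.

Final answer: 36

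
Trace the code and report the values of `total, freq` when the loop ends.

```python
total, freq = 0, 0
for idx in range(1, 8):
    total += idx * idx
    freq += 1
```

Let's trace through this code step by step.

Initialize: total = 0
Initialize: freq = 0
Entering loop: for idx in range(1, 8):
After iteration 1: idx = 1, total = 1, freq = 1
After iteration 2: idx = 2, total = 5, freq = 2
After iteration 3: idx = 3, total = 14, freq = 3
After iteration 4: idx = 4, total = 30, freq = 4
After iteration 5: idx = 5, total = 55, freq = 5
After iteration 6: idx = 6, total = 91, freq = 6
After iteration 7: idx = 7, total = 140, freq = 7
Loop ends.

Final answer: 140, 7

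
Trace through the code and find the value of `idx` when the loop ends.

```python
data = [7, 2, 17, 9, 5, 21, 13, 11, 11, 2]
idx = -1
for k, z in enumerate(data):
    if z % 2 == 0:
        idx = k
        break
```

Let's trace through this code step by step.

Initialize: data = [7, 2, 17, 9, 5, 21, 13, 11, 11, 2]
Initialize: idx = -1
Entering loop: for k, z in enumerate(data):
After iteration 1: k = 0, z = 7, idx = -1
After iteration 2: k = 1, z = 2, idx = 1
Loop ends.

Final answer: 1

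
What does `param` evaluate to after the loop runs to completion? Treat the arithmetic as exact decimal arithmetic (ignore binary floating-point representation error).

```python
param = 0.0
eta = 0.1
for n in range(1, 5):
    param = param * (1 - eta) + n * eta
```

Let's trace through this code step by step.

Initialize: param = 0.0
Initialize: eta = 0.1
Entering loop: for n in range(1, 5):
After iteration 1: n = 1, param = 0.1
After iteration 2: n = 2, param = 0.29
After iteration 3: n = 3, param = 0.561
After iteration 4: n = 4, param = 0.9049
Loop ends.

Final answer: 0.9049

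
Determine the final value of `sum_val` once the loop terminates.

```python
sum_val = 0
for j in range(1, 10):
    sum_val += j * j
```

Let's trace through this code step by step.

Initialize: sum_val = 0
Entering loop: for j in range(1, 10):
After iteration 1: j = 1, sum_val = 1
After iteration 2: j = 2, sum_val = 5
After iteration 3: j = 3, sum_val = 14
After iteration 4: j = 4, sum_val = 30
After iteration 5: j = 5, sum_val = 55
After iteration 6: j = 6, sum_val = 91
After iteration 7: j = 7, sum_val = 140
After iteration 8: j = 8, sum_val = 204
After iteration 9: j = 9, sum_val = 285
Loop ends.

Final answer: 285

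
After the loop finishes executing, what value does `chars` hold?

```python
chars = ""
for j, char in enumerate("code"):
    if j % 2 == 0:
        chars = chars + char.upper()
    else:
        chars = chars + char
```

Let's trace through this code step by step.

Initialize: chars = ''
Entering loop: for j, char in enumerate("code"):
After iteration 1: j = 0, char = 'c', chars = 'C'
After iteration 2: j = 1, char = 'o', chars = 'Co'
After iteration 3: j = 2, char = 'd', chars = 'CoD'
After iteration 4: j = 3, char = 'e', chars = 'CoDe'
Loop ends.

Final answer: 'CoDe'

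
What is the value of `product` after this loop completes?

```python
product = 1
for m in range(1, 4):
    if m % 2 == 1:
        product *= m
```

Let's trace through this code step by step.

Initialize: product = 1
Entering loop: for m in range(1, 4):
After iteration 1: m = 1, product = 1
After iteration 2: m = 2, product = 1
After iteration 3: m = 3, product = 3
Loop ends.

Final answer: 3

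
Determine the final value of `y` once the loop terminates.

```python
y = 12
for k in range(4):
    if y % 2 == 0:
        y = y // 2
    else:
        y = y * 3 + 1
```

Let's trace through this code step by step.

Initialize: y = 12
Entering loop: for k in range(4):
After iteration 1: k = 0, y = 6
After iteration 2: k = 1, y = 3
After iteration 3: k = 2, y = 10
After iteration 4: k = 3, y = 5
Loop ends.

Final answer: 5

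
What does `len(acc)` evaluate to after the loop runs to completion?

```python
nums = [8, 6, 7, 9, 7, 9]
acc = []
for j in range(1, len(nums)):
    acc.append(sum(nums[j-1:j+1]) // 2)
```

Let's trace through this code step by step.

Initialize: nums = [8, 6, 7, 9, 7, 9]
Initialize: acc = []
Entering loop: for j in range(1, len(nums)):
After iteration 1: j = 1, acc = [7]
After iteration 2: j = 2, acc = [7, 6]
After iteration 3: j = 3, acc = [7, 6, 8]
After iteration 4: j = 4, acc = [7, 6, 8, 8]
After iteration 5: j = 5, acc = [7, 6, 8, 8, 8]
Loop ends.
len(acc) = 5

Final answer: 5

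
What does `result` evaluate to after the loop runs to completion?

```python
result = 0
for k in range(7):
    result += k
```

Let's trace through this code step by step.

Initialize: result = 0
Entering loop: for k in range(7):
After iteration 1: k = 0, result = 0
After iteration 2: k = 1, result = 1
After iteration 3: k = 2, result = 3
After iteration 4: k = 3, result = 6
After iteration 5: k = 4, result = 10
After iteration 6: k = 5, result = 15
After iteration 7: k = 6, result = 21
Loop ends.

Final answer: 21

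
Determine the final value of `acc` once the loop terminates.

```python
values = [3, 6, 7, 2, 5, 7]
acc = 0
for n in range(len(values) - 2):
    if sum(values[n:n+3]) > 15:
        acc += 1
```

Let's trace through this code step by step.

Initialize: values = [3, 6, 7, 2, 5, 7]
Initialize: acc = 0
Entering loop: for n in range(len(values) - 2):
After iteration 1: n = 0, acc = 1
After iteration 2: n = 1, acc = 1
After iteration 3: n = 2, acc = 1
After iteration 4: n = 3, acc = 1
Loop ends.

Final answer: 1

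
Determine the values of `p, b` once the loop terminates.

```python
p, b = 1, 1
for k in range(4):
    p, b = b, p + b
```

Let's trace through this code step by step.

Initialize: p = 1
Initialize: b = 1
Entering loop: for k in range(4):
After iteration 1: k = 0, p = 1, b = 2
After iteration 2: k = 1, p = 2, b = 3
After iteration 3: k = 2, p = 3, b = 5
After iteration 4: k = 3, p = 5, b = 8
Loop ends.

Final answer: 5, 8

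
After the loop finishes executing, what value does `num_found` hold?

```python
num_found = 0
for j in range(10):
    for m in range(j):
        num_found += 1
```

Let's trace through this code step by step.

Initialize: num_found = 0
Entering loop: for j in range(10):
After iteration 1: j = 0, num_found = 0
After iteration 2: j = 1, num_found = 1, m = 0
After iteration 3: j = 2, num_found = 3, m = 1
After iteration 4: j = 3, num_found = 6, m = 2
After iteration 5: j = 4, num_found = 10, m = 3
After iteration 6: j = 5, num_found = 15, m = 4
After iteration 7: j = 6, num_found = 21, m = 5
After iteration 8: j = 7, num_found = 28, m = 6
After iteration 9: j = 8, num_found = 36, m = 7
After iteration 10: j = 9, num_found = 45, m = 8
Loop ends.

Final answer: 45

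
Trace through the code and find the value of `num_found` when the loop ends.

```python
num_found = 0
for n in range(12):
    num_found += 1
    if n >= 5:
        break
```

Let's trace through this code step by step.

Initialize: num_found = 0
Entering loop: for n in range(12):
After iteration 1: n = 0, num_found = 1
After iteration 2: n = 1, num_found = 2
After iteration 3: n = 2, num_found = 3
After iteration 4: n = 3, num_found = 4
After iteration 5: n = 4, num_found = 5
After iteration 6: n = 5, num_found = 6
Loop ends.

Final answer: 6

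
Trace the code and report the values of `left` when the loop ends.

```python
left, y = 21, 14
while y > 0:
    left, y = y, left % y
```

Let's trace through this code step by step.

Initialize: left = 21
Initialize: y = 14
Entering loop: while y > 0:
After iteration 1: left = 14, y = 7
After iteration 2: left = 7, y = 0
Loop ends.

Final answer: 7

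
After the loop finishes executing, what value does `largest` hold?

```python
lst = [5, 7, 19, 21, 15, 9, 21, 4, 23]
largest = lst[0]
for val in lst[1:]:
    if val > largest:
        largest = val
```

Let's trace through this code step by step.

Initialize: lst = [5, 7, 19, 21, 15, 9, 21, 4, 23]
Initialize: largest = 5
Entering loop: for val in lst[1:]:
After iteration 1: val = 7, largest = 7
After iteration 2: val = 19, largest = 19
After iteration 3: val = 21, largest = 21
After iteration 4: val = 15, largest = 21
After iteration 5: val = 9, largest = 21
After iteration 6: val = 21, largest = 21
After iteration 7: val = 4, largest = 21
After iteration 8: val = 23, largest = 23
Loop ends.

Final answer: 23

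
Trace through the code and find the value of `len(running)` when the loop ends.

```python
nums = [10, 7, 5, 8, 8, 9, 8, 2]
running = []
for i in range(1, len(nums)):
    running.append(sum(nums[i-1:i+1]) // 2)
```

Let's trace through this code step by step.

Initialize: nums = [10, 7, 5, 8, 8, 9, 8, 2]
Initialize: running = []
Entering loop: for i in range(1, len(nums)):
After iteration 1: i = 1, running = [8]
After iteration 2: i = 2, running = [8, 6]
After iteration 3: i = 3, running = [8, 6, 6]
After iteration 4: i = 4, running = [8, 6, 6, 8]
After iteration 5: i = 5, running = [8, 6, 6, 8, 8]
After iteration 6: i = 6, running = [8, 6, 6, 8, 8, 8]
After iteration 7: i = 7, running = [8, 6, 6, 8, 8, 8, 5]
Loop ends.
len(running) = 7

Final answer: 7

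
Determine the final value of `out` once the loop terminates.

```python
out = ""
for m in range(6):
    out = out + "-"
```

Let's trace through this code step by step.

Initialize: out = ''
Entering loop: for m in range(6):
After iteration 1: m = 0, out = '-'
After iteration 2: m = 1, out = '--'
After iteration 3: m = 2, out = '---'
After iteration 4: m = 3, out = '----'
After iteration 5: m = 4, out = '-----'
After iteration 6: m = 5, out = '------'
Loop ends.

Final answer: '------'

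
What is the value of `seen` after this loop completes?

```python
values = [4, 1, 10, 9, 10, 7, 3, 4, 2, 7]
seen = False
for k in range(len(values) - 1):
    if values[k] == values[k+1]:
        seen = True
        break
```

Let's trace through this code step by step.

Initialize: values = [4, 1, 10, 9, 10, 7, 3, 4, 2, 7]
Initialize: seen = False
Entering loop: for k in range(len(values) - 1):
After iteration 1: k = 0, seen = False
After iteration 2: k = 1, seen = False
After iteration 3: k = 2, seen = False
After iteration 4: k = 3, seen = False
After iteration 5: k = 4, seen = False
After iteration 6: k = 5, seen = False
After iteration 7: k = 6, seen = False
After iteration 8: k = 7, seen = False
After iteration 9: k = 8, seen = False
Loop ends.

Final answer: False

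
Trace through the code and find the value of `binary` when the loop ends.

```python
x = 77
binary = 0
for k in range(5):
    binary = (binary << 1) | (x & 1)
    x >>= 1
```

Let's trace through this code step by step.

Initialize: x = 77
Initialize: binary = 0
Entering loop: for k in range(5):
After iteration 1: k = 0, x = 38, binary = 1
After iteration 2: k = 1, x = 19, binary = 2
After iteration 3: k = 2, x = 9, binary = 5
After iteration 4: k = 3, x = 4, binary = 11
After iteration 5: k = 4, x = 2, binary = 22
Loop ends.

Final answer: 22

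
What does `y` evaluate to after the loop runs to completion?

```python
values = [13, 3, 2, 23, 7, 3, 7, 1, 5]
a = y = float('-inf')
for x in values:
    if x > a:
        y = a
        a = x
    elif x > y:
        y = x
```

Let's trace through this code step by step.

Initialize: values = [13, 3, 2, 23, 7, 3, 7, 1, 5]
Initialize: a = -inf
Initialize: y = -inf
Entering loop: for x in values:
After iteration 1: x = 13, a = 13, y = -inf
After iteration 2: x = 3, a = 13, y = 3
After iteration 3: x = 2, a = 13, y = 3
After iteration 4: x = 23, a = 23, y = 13
After iteration 5: x = 7, a = 23, y = 13
After iteration 6: x = 3, a = 23, y = 13
After iteration 7: x = 7, a = 23, y = 13
After iteration 8: x = 1, a = 23, y = 13
After iteration 9: x = 5, a = 23, y = 13
Loop ends.

Final answer: 13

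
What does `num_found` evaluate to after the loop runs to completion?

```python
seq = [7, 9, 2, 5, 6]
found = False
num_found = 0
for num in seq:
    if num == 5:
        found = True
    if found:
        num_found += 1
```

Let's trace through this code step by step.

Initialize: seq = [7, 9, 2, 5, 6]
Initialize: found = False
Initialize: num_found = 0
Entering loop: for num in seq:
After iteration 1: num = 7, found = False, num_found = 0
After iteration 2: num = 9, found = False, num_found = 0
After iteration 3: num = 2, found = False, num_found = 0
After iteration 4: num = 5, found = True, num_found = 1
After iteration 5: num = 6, found = True, num_found = 2
Loop ends.

Final answer: 2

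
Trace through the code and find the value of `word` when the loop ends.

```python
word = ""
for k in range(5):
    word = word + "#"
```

Let's trace through this code step by step.

Initialize: word = ''
Entering loop: for k in range(5):
After iteration 1: k = 0, word = '#'
After iteration 2: k = 1, word = '##'
After iteration 3: k = 2, word = '###'
After iteration 4: k = 3, word = '####'
After iteration 5: k = 4, word = '#####'
Loop ends.

Final answer: '#####'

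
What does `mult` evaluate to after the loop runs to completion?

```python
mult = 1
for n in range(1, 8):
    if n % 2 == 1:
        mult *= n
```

Let's trace through this code step by step.

Initialize: mult = 1
Entering loop: for n in range(1, 8):
After iteration 1: n = 1, mult = 1
After iteration 2: n = 2, mult = 1
After iteration 3: n = 3, mult = 3
After iteration 4: n = 4, mult = 3
After iteration 5: n = 5, mult = 15
After iteration 6: n = 6, mult = 15
After iteration 7: n = 7, mult = 105
Loop ends.

Final answer: 105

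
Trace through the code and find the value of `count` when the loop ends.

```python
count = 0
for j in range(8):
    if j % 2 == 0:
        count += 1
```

Let's trace through this code step by step.

Initialize: count = 0
Entering loop: for j in range(8):
After iteration 1: j = 0, count = 1
After iteration 2: j = 1, count = 1
After iteration 3: j = 2, count = 2
After iteration 4: j = 3, count = 2
After iteration 5: j = 4, count = 3
After iteration 6: j = 5, count = 3
After iteration 7: j = 6, count = 4
After iteration 8: j = 7, count = 4
Loop ends.

Final answer: 4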